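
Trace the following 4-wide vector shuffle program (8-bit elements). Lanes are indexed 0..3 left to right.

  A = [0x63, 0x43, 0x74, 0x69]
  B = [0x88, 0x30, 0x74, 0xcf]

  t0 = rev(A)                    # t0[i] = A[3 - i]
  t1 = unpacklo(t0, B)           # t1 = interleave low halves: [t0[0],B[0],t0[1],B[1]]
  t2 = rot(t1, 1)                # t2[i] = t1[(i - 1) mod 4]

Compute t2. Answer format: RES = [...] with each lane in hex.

RES = [ 0x30  0x69  0x88  0x74 ]

→ t0 |69|74|43|63|
→ t1 |69|88|74|30|
→ t2 |30|69|88|74|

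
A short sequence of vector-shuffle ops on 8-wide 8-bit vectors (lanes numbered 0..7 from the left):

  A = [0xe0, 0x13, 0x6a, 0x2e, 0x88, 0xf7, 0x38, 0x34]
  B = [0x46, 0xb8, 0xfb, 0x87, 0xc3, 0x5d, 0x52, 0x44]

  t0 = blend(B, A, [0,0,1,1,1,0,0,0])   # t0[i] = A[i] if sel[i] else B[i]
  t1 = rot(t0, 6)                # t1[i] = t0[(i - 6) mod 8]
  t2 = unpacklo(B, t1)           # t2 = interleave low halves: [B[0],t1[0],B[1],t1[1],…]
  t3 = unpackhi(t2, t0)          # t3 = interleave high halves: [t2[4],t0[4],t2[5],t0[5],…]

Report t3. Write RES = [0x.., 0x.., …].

RES = [ 0xfb  0x88  0x88  0x5d  0x87  0x52  0x5d  0x44 ]

  t0: 46 b8 6a 2e 88 5d 52 44
  t1: 6a 2e 88 5d 52 44 46 b8
  t2: 46 6a b8 2e fb 88 87 5d
  t3: fb 88 88 5d 87 52 5d 44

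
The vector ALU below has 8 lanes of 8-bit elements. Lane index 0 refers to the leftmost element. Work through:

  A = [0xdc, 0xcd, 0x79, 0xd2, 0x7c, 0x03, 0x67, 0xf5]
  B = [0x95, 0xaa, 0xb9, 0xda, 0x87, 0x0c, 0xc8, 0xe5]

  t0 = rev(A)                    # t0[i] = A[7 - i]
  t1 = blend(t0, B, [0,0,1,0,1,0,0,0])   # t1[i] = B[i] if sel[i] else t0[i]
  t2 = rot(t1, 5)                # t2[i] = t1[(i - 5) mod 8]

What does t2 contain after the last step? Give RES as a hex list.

RES = [0x7c, 0x87, 0x79, 0xcd, 0xdc, 0xf5, 0x67, 0xb9]

  t0: f5 67 03 7c d2 79 cd dc
  t1: f5 67 b9 7c 87 79 cd dc
  t2: 7c 87 79 cd dc f5 67 b9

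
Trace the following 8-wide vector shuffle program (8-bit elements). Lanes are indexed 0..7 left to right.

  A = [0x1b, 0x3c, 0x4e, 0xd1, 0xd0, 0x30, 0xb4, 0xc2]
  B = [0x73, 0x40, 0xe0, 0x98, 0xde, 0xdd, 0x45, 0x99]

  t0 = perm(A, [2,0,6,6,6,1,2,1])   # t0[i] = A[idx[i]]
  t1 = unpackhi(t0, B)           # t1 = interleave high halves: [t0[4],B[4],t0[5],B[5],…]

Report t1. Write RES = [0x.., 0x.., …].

RES = [ 0xb4  0xde  0x3c  0xdd  0x4e  0x45  0x3c  0x99 ]

t0 = [0x4e, 0x1b, 0xb4, 0xb4, 0xb4, 0x3c, 0x4e, 0x3c]
t1 = [0xb4, 0xde, 0x3c, 0xdd, 0x4e, 0x45, 0x3c, 0x99]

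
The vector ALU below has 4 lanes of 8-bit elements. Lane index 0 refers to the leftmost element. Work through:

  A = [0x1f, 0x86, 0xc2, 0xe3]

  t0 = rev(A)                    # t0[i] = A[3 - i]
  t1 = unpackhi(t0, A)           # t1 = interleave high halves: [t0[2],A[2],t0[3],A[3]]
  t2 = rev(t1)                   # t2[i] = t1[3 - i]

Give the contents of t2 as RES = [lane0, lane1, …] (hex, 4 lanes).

  t0: e3 c2 86 1f
  t1: 86 c2 1f e3
  t2: e3 1f c2 86

RES = [0xe3, 0x1f, 0xc2, 0x86]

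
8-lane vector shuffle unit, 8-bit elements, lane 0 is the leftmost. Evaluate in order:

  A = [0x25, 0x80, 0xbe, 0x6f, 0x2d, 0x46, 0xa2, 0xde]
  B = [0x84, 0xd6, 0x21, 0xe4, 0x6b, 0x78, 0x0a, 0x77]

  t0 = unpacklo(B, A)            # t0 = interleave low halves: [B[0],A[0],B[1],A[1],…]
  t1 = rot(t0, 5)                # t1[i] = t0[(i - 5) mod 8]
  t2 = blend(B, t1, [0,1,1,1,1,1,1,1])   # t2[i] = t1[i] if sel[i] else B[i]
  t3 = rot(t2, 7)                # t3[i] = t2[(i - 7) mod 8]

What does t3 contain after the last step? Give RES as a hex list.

→ t0 |84|25|d6|80|21|be|e4|6f|
→ t1 |80|21|be|e4|6f|84|25|d6|
→ t2 |84|21|be|e4|6f|84|25|d6|
→ t3 |21|be|e4|6f|84|25|d6|84|

RES = [ 0x21  0xbe  0xe4  0x6f  0x84  0x25  0xd6  0x84 ]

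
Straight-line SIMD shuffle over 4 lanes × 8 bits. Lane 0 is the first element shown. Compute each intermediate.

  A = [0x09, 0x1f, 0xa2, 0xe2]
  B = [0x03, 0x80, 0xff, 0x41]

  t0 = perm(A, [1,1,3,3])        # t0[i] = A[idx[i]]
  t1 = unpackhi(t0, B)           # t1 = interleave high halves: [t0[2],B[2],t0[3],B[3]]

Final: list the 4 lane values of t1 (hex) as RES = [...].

→ t0 |1f|1f|e2|e2|
→ t1 |e2|ff|e2|41|

RES = [0xe2, 0xff, 0xe2, 0x41]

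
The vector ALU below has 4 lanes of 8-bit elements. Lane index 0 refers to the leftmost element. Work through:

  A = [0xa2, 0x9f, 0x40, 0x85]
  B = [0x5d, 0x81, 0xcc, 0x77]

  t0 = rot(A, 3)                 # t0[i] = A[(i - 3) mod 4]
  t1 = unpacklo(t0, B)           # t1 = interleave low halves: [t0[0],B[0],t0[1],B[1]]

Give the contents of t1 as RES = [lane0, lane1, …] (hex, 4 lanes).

  t0: 9f 40 85 a2
  t1: 9f 5d 40 81

RES = [0x9f, 0x5d, 0x40, 0x81]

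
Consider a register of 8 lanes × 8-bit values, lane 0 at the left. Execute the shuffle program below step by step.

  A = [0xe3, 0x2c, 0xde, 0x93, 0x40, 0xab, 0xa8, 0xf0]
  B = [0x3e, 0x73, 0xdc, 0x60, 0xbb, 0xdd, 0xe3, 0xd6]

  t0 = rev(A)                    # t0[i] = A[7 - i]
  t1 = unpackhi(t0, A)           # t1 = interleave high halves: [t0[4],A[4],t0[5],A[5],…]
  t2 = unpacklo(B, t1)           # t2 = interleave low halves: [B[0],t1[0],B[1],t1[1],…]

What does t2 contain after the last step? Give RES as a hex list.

  t0: f0 a8 ab 40 93 de 2c e3
  t1: 93 40 de ab 2c a8 e3 f0
  t2: 3e 93 73 40 dc de 60 ab

RES = [0x3e, 0x93, 0x73, 0x40, 0xdc, 0xde, 0x60, 0xab]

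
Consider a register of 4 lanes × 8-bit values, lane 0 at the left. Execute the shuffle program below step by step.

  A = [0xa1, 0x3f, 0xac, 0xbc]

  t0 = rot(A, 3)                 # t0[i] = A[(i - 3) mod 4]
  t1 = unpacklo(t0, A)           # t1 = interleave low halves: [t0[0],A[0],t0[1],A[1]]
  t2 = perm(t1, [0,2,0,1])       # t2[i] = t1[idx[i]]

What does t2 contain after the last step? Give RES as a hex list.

RES = [0x3f, 0xac, 0x3f, 0xa1]

→ t0 |3f|ac|bc|a1|
→ t1 |3f|a1|ac|3f|
→ t2 |3f|ac|3f|a1|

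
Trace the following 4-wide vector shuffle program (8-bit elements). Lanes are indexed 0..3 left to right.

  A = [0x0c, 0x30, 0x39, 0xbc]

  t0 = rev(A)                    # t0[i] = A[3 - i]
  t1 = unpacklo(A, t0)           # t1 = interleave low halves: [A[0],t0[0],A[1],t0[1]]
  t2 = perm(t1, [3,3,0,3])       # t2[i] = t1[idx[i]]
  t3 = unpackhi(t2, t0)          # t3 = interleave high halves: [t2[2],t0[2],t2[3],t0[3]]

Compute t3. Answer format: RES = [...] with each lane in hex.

  t0: bc 39 30 0c
  t1: 0c bc 30 39
  t2: 39 39 0c 39
  t3: 0c 30 39 0c

RES = [0x0c, 0x30, 0x39, 0x0c]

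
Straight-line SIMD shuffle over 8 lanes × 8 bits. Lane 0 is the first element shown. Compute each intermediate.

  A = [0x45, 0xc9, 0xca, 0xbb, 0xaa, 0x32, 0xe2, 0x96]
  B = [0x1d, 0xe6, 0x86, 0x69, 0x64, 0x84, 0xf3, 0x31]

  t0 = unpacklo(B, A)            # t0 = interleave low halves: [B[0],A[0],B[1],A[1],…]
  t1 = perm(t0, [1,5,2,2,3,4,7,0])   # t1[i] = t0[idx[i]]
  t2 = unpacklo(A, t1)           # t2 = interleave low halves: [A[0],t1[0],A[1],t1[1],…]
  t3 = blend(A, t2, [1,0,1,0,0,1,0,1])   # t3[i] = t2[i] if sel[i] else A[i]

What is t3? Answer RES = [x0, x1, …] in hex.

t0 = [0x1d, 0x45, 0xe6, 0xc9, 0x86, 0xca, 0x69, 0xbb]
t1 = [0x45, 0xca, 0xe6, 0xe6, 0xc9, 0x86, 0xbb, 0x1d]
t2 = [0x45, 0x45, 0xc9, 0xca, 0xca, 0xe6, 0xbb, 0xe6]
t3 = [0x45, 0xc9, 0xc9, 0xbb, 0xaa, 0xe6, 0xe2, 0xe6]

RES = [ 0x45  0xc9  0xc9  0xbb  0xaa  0xe6  0xe2  0xe6 ]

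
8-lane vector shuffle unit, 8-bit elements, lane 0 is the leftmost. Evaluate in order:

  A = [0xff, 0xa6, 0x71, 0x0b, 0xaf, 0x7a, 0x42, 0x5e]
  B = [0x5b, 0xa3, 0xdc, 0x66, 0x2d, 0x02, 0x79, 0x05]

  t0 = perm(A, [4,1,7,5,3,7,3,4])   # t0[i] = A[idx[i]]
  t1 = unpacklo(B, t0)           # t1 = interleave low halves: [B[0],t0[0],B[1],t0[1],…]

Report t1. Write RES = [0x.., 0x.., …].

  t0: af a6 5e 7a 0b 5e 0b af
  t1: 5b af a3 a6 dc 5e 66 7a

RES = [ 0x5b  0xaf  0xa3  0xa6  0xdc  0x5e  0x66  0x7a ]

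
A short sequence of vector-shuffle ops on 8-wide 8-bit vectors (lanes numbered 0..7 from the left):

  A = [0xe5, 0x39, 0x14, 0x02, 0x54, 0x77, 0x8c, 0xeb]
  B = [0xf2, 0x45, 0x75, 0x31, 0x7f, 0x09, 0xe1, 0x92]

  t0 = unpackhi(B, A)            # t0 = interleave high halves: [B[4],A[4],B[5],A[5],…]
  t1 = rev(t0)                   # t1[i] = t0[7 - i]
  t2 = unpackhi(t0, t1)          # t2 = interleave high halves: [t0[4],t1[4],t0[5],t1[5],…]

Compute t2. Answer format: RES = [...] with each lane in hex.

RES = [ 0xe1  0x77  0x8c  0x09  0x92  0x54  0xeb  0x7f ]

→ t0 |7f|54|09|77|e1|8c|92|eb|
→ t1 |eb|92|8c|e1|77|09|54|7f|
→ t2 |e1|77|8c|09|92|54|eb|7f|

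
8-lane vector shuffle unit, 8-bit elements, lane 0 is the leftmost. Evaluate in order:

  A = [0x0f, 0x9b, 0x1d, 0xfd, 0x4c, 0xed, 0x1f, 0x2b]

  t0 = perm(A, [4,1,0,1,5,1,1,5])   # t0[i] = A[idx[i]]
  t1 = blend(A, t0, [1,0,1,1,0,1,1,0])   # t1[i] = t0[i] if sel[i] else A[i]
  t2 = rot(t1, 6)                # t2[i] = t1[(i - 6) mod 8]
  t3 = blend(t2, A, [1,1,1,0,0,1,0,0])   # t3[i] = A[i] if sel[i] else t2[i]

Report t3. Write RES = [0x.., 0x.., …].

RES = [ 0x0f  0x9b  0x1d  0x9b  0x9b  0xed  0x4c  0x9b ]

  t0: 4c 9b 0f 9b ed 9b 9b ed
  t1: 4c 9b 0f 9b 4c 9b 9b 2b
  t2: 0f 9b 4c 9b 9b 2b 4c 9b
  t3: 0f 9b 1d 9b 9b ed 4c 9b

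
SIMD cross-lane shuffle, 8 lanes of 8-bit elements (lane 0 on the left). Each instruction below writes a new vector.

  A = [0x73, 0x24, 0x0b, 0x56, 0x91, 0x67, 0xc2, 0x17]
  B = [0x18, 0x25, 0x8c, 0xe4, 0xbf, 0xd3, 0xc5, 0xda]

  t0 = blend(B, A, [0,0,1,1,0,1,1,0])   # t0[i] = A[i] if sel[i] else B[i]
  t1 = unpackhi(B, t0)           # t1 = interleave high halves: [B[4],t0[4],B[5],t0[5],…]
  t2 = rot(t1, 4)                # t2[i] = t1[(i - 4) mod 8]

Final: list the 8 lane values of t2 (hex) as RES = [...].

t0 = [0x18, 0x25, 0x0b, 0x56, 0xbf, 0x67, 0xc2, 0xda]
t1 = [0xbf, 0xbf, 0xd3, 0x67, 0xc5, 0xc2, 0xda, 0xda]
t2 = [0xc5, 0xc2, 0xda, 0xda, 0xbf, 0xbf, 0xd3, 0x67]

RES = [ 0xc5  0xc2  0xda  0xda  0xbf  0xbf  0xd3  0x67 ]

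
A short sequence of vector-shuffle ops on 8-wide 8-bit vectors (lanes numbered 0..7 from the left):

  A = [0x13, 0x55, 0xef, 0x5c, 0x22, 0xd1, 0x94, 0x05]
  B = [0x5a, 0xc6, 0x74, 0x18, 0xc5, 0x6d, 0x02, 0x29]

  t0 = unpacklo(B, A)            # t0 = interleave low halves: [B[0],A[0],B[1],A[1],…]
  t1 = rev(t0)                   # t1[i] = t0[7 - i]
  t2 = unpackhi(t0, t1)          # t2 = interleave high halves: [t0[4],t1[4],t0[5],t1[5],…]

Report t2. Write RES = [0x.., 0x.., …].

  t0: 5a 13 c6 55 74 ef 18 5c
  t1: 5c 18 ef 74 55 c6 13 5a
  t2: 74 55 ef c6 18 13 5c 5a

RES = [0x74, 0x55, 0xef, 0xc6, 0x18, 0x13, 0x5c, 0x5a]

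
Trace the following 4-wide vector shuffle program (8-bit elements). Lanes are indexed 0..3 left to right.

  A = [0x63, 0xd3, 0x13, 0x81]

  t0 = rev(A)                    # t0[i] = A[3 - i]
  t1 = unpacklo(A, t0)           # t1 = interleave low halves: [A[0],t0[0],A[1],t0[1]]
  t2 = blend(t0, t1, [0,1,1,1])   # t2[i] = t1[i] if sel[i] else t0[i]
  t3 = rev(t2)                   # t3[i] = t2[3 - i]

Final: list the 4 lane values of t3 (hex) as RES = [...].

RES = [ 0x13  0xd3  0x81  0x81 ]

  t0: 81 13 d3 63
  t1: 63 81 d3 13
  t2: 81 81 d3 13
  t3: 13 d3 81 81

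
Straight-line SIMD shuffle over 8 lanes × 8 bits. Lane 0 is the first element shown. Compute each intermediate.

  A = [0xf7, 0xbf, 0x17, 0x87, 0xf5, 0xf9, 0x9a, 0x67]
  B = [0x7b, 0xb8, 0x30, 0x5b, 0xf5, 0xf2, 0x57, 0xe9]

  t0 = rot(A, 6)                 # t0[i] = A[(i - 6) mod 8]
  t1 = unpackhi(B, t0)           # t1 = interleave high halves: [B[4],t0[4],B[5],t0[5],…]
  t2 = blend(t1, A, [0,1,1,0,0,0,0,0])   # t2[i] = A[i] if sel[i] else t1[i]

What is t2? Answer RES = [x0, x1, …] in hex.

RES = [0xf5, 0xbf, 0x17, 0x67, 0x57, 0xf7, 0xe9, 0xbf]

  t0: 17 87 f5 f9 9a 67 f7 bf
  t1: f5 9a f2 67 57 f7 e9 bf
  t2: f5 bf 17 67 57 f7 e9 bf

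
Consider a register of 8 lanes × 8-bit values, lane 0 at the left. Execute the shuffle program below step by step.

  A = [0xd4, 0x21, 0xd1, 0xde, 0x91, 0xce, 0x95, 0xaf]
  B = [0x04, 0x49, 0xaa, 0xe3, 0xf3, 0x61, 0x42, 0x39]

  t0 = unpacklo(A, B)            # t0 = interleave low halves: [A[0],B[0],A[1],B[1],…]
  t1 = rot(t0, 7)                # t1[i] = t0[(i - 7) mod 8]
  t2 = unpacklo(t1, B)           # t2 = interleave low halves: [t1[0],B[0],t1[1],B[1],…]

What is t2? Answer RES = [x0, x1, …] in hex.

RES = [ 0x04  0x04  0x21  0x49  0x49  0xaa  0xd1  0xe3 ]

→ t0 |d4|04|21|49|d1|aa|de|e3|
→ t1 |04|21|49|d1|aa|de|e3|d4|
→ t2 |04|04|21|49|49|aa|d1|e3|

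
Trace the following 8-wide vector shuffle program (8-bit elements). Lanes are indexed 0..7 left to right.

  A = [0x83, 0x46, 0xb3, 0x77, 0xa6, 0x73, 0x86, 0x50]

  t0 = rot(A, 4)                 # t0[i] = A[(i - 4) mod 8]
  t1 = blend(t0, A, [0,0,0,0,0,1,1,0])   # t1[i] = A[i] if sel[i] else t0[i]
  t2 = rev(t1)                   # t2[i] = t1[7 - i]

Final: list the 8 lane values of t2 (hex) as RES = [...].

t0 = [0xa6, 0x73, 0x86, 0x50, 0x83, 0x46, 0xb3, 0x77]
t1 = [0xa6, 0x73, 0x86, 0x50, 0x83, 0x73, 0x86, 0x77]
t2 = [0x77, 0x86, 0x73, 0x83, 0x50, 0x86, 0x73, 0xa6]

RES = [0x77, 0x86, 0x73, 0x83, 0x50, 0x86, 0x73, 0xa6]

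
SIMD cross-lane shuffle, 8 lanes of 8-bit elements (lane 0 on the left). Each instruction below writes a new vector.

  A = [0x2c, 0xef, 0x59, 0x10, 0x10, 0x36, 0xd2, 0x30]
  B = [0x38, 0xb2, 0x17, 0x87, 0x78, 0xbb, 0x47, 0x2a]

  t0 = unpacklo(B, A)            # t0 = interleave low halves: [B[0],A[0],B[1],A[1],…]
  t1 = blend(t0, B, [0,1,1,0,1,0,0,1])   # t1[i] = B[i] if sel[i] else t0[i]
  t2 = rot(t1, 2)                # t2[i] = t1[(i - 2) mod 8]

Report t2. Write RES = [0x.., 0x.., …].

→ t0 |38|2c|b2|ef|17|59|87|10|
→ t1 |38|b2|17|ef|78|59|87|2a|
→ t2 |87|2a|38|b2|17|ef|78|59|

RES = [ 0x87  0x2a  0x38  0xb2  0x17  0xef  0x78  0x59 ]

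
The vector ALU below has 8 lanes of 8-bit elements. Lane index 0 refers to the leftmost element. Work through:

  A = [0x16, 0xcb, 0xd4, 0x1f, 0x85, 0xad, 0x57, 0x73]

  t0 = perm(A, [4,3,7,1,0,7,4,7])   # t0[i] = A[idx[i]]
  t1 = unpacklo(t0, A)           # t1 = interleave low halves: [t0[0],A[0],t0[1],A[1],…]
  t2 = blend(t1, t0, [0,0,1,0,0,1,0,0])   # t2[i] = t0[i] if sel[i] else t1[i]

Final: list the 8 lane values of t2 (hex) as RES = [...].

  t0: 85 1f 73 cb 16 73 85 73
  t1: 85 16 1f cb 73 d4 cb 1f
  t2: 85 16 73 cb 73 73 cb 1f

RES = [ 0x85  0x16  0x73  0xcb  0x73  0x73  0xcb  0x1f ]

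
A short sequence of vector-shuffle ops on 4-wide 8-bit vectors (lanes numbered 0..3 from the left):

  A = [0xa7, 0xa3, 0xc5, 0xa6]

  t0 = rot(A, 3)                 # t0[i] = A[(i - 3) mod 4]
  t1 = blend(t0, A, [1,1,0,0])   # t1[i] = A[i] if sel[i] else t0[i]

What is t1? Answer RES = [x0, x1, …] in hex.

  t0: a3 c5 a6 a7
  t1: a7 a3 a6 a7

RES = [ 0xa7  0xa3  0xa6  0xa7 ]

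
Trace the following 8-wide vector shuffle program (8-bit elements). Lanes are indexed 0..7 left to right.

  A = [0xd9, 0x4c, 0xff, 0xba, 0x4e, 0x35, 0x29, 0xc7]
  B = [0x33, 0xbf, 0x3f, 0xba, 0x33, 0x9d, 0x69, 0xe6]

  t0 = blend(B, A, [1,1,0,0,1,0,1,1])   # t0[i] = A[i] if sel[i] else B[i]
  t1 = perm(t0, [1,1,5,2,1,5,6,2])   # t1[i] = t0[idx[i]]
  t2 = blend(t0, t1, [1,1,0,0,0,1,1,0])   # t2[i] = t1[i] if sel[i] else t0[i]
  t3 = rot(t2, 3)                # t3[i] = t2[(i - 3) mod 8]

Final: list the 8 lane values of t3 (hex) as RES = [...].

  t0: d9 4c 3f ba 4e 9d 29 c7
  t1: 4c 4c 9d 3f 4c 9d 29 3f
  t2: 4c 4c 3f ba 4e 9d 29 c7
  t3: 9d 29 c7 4c 4c 3f ba 4e

RES = [ 0x9d  0x29  0xc7  0x4c  0x4c  0x3f  0xba  0x4e ]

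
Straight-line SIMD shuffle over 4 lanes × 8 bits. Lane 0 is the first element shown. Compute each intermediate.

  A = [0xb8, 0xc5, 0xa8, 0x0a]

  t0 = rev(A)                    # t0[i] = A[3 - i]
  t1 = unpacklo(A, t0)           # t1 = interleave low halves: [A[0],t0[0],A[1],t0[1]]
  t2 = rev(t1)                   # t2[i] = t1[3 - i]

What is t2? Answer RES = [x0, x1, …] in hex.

RES = [ 0xa8  0xc5  0x0a  0xb8 ]

→ t0 |0a|a8|c5|b8|
→ t1 |b8|0a|c5|a8|
→ t2 |a8|c5|0a|b8|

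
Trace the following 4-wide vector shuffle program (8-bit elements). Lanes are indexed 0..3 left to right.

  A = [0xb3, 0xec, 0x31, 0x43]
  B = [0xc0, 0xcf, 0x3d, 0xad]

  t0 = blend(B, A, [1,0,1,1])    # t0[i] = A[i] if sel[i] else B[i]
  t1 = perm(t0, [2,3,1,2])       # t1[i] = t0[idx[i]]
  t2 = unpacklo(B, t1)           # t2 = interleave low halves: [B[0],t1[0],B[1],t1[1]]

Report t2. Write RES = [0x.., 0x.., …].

→ t0 |b3|cf|31|43|
→ t1 |31|43|cf|31|
→ t2 |c0|31|cf|43|

RES = [ 0xc0  0x31  0xcf  0x43 ]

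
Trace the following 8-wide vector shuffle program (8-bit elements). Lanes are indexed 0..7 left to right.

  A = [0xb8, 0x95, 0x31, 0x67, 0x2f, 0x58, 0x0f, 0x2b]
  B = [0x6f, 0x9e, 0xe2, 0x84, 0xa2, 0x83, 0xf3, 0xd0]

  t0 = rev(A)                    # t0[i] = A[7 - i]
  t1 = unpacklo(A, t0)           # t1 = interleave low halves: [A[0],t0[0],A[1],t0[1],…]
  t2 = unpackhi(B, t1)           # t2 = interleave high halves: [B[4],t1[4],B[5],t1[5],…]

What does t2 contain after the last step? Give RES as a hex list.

RES = [ 0xa2  0x31  0x83  0x58  0xf3  0x67  0xd0  0x2f ]

→ t0 |2b|0f|58|2f|67|31|95|b8|
→ t1 |b8|2b|95|0f|31|58|67|2f|
→ t2 |a2|31|83|58|f3|67|d0|2f|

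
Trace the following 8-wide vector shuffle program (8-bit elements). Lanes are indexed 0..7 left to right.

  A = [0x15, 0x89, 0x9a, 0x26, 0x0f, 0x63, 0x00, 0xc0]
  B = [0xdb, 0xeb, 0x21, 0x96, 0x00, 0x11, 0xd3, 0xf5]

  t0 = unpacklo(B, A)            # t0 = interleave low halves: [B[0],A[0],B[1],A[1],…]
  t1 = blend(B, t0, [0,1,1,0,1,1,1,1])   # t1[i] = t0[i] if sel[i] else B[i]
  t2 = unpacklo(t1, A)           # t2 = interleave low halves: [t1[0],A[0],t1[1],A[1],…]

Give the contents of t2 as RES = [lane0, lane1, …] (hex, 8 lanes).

RES = [0xdb, 0x15, 0x15, 0x89, 0xeb, 0x9a, 0x96, 0x26]

t0 = [0xdb, 0x15, 0xeb, 0x89, 0x21, 0x9a, 0x96, 0x26]
t1 = [0xdb, 0x15, 0xeb, 0x96, 0x21, 0x9a, 0x96, 0x26]
t2 = [0xdb, 0x15, 0x15, 0x89, 0xeb, 0x9a, 0x96, 0x26]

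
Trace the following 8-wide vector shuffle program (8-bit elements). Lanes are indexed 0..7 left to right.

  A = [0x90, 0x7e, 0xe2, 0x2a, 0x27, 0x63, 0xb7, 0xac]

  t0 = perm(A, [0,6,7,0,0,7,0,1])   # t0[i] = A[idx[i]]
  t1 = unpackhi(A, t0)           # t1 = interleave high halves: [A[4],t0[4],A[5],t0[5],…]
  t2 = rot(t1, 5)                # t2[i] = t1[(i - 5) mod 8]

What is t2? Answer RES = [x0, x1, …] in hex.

  t0: 90 b7 ac 90 90 ac 90 7e
  t1: 27 90 63 ac b7 90 ac 7e
  t2: ac b7 90 ac 7e 27 90 63

RES = [ 0xac  0xb7  0x90  0xac  0x7e  0x27  0x90  0x63 ]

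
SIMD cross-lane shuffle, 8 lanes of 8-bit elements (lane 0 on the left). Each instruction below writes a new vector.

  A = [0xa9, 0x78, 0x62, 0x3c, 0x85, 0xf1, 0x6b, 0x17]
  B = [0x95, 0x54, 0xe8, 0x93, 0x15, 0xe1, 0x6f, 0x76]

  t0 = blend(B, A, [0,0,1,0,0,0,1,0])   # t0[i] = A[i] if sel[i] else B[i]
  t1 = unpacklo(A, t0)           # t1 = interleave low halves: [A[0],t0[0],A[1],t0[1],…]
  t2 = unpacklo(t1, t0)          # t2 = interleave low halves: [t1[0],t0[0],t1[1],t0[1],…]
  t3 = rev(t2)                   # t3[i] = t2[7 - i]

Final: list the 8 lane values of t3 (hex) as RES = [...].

t0 = [0x95, 0x54, 0x62, 0x93, 0x15, 0xe1, 0x6b, 0x76]
t1 = [0xa9, 0x95, 0x78, 0x54, 0x62, 0x62, 0x3c, 0x93]
t2 = [0xa9, 0x95, 0x95, 0x54, 0x78, 0x62, 0x54, 0x93]
t3 = [0x93, 0x54, 0x62, 0x78, 0x54, 0x95, 0x95, 0xa9]

RES = [ 0x93  0x54  0x62  0x78  0x54  0x95  0x95  0xa9 ]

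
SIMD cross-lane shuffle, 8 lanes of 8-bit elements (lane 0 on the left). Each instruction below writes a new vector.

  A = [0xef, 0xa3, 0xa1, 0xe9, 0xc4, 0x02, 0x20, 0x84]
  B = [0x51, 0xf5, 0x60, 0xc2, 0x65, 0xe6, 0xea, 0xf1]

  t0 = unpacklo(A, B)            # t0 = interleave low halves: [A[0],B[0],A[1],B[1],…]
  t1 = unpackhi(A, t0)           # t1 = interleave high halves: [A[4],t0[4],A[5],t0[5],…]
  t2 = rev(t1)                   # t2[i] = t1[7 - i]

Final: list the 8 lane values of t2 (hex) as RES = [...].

RES = [0xc2, 0x84, 0xe9, 0x20, 0x60, 0x02, 0xa1, 0xc4]

  t0: ef 51 a3 f5 a1 60 e9 c2
  t1: c4 a1 02 60 20 e9 84 c2
  t2: c2 84 e9 20 60 02 a1 c4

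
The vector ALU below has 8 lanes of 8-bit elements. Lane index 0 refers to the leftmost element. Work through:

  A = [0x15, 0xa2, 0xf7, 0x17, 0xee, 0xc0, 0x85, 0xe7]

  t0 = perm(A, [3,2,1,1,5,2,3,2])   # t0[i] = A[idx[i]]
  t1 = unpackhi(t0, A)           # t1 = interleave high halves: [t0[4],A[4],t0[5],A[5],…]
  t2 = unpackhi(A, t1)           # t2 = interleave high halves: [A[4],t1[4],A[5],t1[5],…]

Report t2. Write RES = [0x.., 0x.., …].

→ t0 |17|f7|a2|a2|c0|f7|17|f7|
→ t1 |c0|ee|f7|c0|17|85|f7|e7|
→ t2 |ee|17|c0|85|85|f7|e7|e7|

RES = [ 0xee  0x17  0xc0  0x85  0x85  0xf7  0xe7  0xe7 ]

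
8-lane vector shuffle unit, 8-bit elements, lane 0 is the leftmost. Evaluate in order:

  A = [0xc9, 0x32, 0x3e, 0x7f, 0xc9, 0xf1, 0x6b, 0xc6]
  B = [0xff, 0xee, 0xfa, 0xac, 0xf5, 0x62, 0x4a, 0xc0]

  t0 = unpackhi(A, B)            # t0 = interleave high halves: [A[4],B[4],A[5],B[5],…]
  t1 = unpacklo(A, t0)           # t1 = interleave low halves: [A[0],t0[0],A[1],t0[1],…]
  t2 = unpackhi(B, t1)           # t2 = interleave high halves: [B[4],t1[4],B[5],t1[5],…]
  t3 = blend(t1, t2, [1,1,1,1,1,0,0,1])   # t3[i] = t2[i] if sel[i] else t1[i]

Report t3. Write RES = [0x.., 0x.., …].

→ t0 |c9|f5|f1|62|6b|4a|c6|c0|
→ t1 |c9|c9|32|f5|3e|f1|7f|62|
→ t2 |f5|3e|62|f1|4a|7f|c0|62|
→ t3 |f5|3e|62|f1|4a|f1|7f|62|

RES = [0xf5, 0x3e, 0x62, 0xf1, 0x4a, 0xf1, 0x7f, 0x62]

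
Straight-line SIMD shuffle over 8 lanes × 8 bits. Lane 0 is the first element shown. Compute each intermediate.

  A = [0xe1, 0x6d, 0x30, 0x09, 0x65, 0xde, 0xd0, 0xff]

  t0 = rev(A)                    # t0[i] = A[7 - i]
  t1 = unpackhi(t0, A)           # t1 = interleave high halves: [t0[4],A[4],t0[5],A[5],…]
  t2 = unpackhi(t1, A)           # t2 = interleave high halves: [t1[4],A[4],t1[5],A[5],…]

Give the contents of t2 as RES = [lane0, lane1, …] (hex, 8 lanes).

RES = [ 0x6d  0x65  0xd0  0xde  0xe1  0xd0  0xff  0xff ]

  t0: ff d0 de 65 09 30 6d e1
  t1: 09 65 30 de 6d d0 e1 ff
  t2: 6d 65 d0 de e1 d0 ff ff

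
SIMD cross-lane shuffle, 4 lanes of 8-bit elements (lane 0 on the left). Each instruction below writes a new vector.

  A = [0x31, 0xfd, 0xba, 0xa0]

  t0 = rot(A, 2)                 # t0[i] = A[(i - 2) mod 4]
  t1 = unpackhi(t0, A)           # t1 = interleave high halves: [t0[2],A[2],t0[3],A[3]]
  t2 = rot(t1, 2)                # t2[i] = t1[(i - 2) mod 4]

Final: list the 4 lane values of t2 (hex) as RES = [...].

→ t0 |ba|a0|31|fd|
→ t1 |31|ba|fd|a0|
→ t2 |fd|a0|31|ba|

RES = [ 0xfd  0xa0  0x31  0xba ]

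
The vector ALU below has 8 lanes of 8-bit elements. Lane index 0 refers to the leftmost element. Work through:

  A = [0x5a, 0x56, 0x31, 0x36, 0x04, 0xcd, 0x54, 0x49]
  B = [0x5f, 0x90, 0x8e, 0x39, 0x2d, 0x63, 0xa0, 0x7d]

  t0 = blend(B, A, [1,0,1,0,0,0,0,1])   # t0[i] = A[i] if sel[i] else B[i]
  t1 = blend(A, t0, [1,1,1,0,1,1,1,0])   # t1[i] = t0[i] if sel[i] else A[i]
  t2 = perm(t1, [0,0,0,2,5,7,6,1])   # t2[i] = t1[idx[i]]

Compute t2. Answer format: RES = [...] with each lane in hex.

t0 = [0x5a, 0x90, 0x31, 0x39, 0x2d, 0x63, 0xa0, 0x49]
t1 = [0x5a, 0x90, 0x31, 0x36, 0x2d, 0x63, 0xa0, 0x49]
t2 = [0x5a, 0x5a, 0x5a, 0x31, 0x63, 0x49, 0xa0, 0x90]

RES = [ 0x5a  0x5a  0x5a  0x31  0x63  0x49  0xa0  0x90 ]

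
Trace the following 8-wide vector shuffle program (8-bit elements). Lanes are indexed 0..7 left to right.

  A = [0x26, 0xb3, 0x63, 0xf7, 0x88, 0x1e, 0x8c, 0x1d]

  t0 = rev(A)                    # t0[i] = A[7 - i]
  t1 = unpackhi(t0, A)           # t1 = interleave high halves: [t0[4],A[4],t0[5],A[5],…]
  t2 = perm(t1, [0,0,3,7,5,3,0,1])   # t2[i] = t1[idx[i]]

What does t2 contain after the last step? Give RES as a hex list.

t0 = [0x1d, 0x8c, 0x1e, 0x88, 0xf7, 0x63, 0xb3, 0x26]
t1 = [0xf7, 0x88, 0x63, 0x1e, 0xb3, 0x8c, 0x26, 0x1d]
t2 = [0xf7, 0xf7, 0x1e, 0x1d, 0x8c, 0x1e, 0xf7, 0x88]

RES = [ 0xf7  0xf7  0x1e  0x1d  0x8c  0x1e  0xf7  0x88 ]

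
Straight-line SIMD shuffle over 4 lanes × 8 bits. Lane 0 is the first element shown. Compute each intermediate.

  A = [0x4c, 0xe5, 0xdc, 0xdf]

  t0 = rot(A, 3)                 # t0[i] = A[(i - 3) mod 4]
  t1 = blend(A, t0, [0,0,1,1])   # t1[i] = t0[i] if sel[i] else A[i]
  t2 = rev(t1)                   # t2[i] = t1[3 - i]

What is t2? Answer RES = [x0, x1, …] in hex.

  t0: e5 dc df 4c
  t1: 4c e5 df 4c
  t2: 4c df e5 4c

RES = [ 0x4c  0xdf  0xe5  0x4c ]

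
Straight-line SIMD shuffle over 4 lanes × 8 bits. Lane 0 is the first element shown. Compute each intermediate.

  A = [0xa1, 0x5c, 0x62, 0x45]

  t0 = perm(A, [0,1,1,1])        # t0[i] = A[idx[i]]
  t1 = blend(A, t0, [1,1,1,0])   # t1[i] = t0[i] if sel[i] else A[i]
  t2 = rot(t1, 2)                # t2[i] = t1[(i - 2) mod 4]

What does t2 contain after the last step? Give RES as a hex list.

  t0: a1 5c 5c 5c
  t1: a1 5c 5c 45
  t2: 5c 45 a1 5c

RES = [ 0x5c  0x45  0xa1  0x5c ]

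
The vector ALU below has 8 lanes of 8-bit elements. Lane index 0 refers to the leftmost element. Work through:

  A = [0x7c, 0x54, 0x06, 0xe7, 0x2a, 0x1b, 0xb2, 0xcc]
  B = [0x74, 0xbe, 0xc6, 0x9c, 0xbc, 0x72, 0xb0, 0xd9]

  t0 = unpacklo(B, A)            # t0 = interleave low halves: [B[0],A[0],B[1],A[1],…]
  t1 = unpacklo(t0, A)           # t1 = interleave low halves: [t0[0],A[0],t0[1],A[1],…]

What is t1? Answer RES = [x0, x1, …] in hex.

RES = [ 0x74  0x7c  0x7c  0x54  0xbe  0x06  0x54  0xe7 ]

  t0: 74 7c be 54 c6 06 9c e7
  t1: 74 7c 7c 54 be 06 54 e7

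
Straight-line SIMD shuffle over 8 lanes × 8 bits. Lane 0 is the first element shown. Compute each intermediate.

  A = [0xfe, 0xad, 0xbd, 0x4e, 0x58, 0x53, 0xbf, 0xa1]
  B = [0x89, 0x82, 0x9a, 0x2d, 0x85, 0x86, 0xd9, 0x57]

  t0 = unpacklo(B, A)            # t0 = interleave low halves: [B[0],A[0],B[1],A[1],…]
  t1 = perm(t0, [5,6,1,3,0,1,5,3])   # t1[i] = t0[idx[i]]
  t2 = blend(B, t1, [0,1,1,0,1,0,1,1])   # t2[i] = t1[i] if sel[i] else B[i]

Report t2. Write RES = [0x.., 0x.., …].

→ t0 |89|fe|82|ad|9a|bd|2d|4e|
→ t1 |bd|2d|fe|ad|89|fe|bd|ad|
→ t2 |89|2d|fe|2d|89|86|bd|ad|

RES = [0x89, 0x2d, 0xfe, 0x2d, 0x89, 0x86, 0xbd, 0xad]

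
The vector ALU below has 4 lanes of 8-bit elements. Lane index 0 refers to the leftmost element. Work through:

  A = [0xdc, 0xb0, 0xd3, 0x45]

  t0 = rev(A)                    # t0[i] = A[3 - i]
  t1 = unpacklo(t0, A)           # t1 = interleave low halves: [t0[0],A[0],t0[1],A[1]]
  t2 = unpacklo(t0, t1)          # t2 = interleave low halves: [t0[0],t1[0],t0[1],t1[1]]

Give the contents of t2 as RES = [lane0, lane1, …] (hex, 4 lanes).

t0 = [0x45, 0xd3, 0xb0, 0xdc]
t1 = [0x45, 0xdc, 0xd3, 0xb0]
t2 = [0x45, 0x45, 0xd3, 0xdc]

RES = [0x45, 0x45, 0xd3, 0xdc]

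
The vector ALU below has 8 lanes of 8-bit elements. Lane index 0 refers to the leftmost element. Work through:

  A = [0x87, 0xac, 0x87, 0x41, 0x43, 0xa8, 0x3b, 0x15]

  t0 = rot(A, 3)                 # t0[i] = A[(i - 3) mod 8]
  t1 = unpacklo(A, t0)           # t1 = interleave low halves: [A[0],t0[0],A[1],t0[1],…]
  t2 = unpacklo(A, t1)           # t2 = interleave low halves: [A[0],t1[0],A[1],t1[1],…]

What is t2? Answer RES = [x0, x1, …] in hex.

  t0: a8 3b 15 87 ac 87 41 43
  t1: 87 a8 ac 3b 87 15 41 87
  t2: 87 87 ac a8 87 ac 41 3b

RES = [0x87, 0x87, 0xac, 0xa8, 0x87, 0xac, 0x41, 0x3b]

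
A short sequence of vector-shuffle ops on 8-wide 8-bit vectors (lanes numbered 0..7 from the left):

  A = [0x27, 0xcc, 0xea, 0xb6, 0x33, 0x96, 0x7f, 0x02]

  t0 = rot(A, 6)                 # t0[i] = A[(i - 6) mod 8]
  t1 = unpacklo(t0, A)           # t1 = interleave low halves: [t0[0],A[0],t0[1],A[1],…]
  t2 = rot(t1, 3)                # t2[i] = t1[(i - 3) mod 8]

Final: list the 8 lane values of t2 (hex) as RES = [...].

RES = [0xea, 0x96, 0xb6, 0xea, 0x27, 0xb6, 0xcc, 0x33]

→ t0 |ea|b6|33|96|7f|02|27|cc|
→ t1 |ea|27|b6|cc|33|ea|96|b6|
→ t2 |ea|96|b6|ea|27|b6|cc|33|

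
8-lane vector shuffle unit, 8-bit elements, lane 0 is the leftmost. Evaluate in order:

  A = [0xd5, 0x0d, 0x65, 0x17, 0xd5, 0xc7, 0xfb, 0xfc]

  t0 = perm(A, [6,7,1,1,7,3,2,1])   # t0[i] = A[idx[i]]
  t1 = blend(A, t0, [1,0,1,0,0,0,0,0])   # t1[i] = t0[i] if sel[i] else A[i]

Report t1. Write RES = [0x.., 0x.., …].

RES = [ 0xfb  0x0d  0x0d  0x17  0xd5  0xc7  0xfb  0xfc ]

  t0: fb fc 0d 0d fc 17 65 0d
  t1: fb 0d 0d 17 d5 c7 fb fc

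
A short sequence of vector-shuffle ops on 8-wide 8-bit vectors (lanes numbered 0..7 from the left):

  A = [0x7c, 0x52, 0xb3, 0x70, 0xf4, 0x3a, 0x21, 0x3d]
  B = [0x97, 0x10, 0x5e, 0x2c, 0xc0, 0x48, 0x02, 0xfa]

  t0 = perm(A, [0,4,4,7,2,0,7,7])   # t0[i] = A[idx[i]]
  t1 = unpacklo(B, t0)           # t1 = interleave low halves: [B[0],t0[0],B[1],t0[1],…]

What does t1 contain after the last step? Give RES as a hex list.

t0 = [0x7c, 0xf4, 0xf4, 0x3d, 0xb3, 0x7c, 0x3d, 0x3d]
t1 = [0x97, 0x7c, 0x10, 0xf4, 0x5e, 0xf4, 0x2c, 0x3d]

RES = [ 0x97  0x7c  0x10  0xf4  0x5e  0xf4  0x2c  0x3d ]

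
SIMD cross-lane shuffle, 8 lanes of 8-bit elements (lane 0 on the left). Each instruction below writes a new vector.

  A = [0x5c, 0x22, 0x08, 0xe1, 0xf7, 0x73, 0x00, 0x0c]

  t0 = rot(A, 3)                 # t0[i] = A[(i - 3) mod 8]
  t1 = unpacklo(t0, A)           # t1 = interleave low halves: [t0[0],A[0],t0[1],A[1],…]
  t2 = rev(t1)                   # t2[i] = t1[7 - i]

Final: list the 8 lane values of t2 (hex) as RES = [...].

RES = [0xe1, 0x5c, 0x08, 0x0c, 0x22, 0x00, 0x5c, 0x73]

→ t0 |73|00|0c|5c|22|08|e1|f7|
→ t1 |73|5c|00|22|0c|08|5c|e1|
→ t2 |e1|5c|08|0c|22|00|5c|73|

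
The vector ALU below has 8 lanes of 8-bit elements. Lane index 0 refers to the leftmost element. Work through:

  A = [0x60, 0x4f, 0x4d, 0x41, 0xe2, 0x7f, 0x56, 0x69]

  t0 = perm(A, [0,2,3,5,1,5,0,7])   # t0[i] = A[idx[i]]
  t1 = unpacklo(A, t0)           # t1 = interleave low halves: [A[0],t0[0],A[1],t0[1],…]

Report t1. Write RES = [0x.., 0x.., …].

RES = [ 0x60  0x60  0x4f  0x4d  0x4d  0x41  0x41  0x7f ]

→ t0 |60|4d|41|7f|4f|7f|60|69|
→ t1 |60|60|4f|4d|4d|41|41|7f|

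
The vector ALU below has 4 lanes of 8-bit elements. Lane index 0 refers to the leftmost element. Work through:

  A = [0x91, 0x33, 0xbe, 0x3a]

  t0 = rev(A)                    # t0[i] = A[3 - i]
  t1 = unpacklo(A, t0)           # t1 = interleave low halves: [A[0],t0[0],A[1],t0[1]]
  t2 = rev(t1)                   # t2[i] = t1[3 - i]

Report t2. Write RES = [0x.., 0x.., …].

RES = [ 0xbe  0x33  0x3a  0x91 ]

t0 = [0x3a, 0xbe, 0x33, 0x91]
t1 = [0x91, 0x3a, 0x33, 0xbe]
t2 = [0xbe, 0x33, 0x3a, 0x91]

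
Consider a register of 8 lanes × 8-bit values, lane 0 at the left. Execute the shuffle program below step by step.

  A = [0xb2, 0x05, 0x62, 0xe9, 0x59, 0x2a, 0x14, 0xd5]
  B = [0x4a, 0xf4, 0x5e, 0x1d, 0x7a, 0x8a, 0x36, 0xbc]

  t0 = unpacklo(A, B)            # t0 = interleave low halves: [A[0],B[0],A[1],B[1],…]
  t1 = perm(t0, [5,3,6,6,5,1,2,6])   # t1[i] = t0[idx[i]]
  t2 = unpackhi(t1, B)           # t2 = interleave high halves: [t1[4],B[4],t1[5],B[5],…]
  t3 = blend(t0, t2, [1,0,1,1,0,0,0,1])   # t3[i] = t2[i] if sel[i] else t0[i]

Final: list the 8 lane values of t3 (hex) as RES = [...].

  t0: b2 4a 05 f4 62 5e e9 1d
  t1: 5e f4 e9 e9 5e 4a 05 e9
  t2: 5e 7a 4a 8a 05 36 e9 bc
  t3: 5e 4a 4a 8a 62 5e e9 bc

RES = [0x5e, 0x4a, 0x4a, 0x8a, 0x62, 0x5e, 0xe9, 0xbc]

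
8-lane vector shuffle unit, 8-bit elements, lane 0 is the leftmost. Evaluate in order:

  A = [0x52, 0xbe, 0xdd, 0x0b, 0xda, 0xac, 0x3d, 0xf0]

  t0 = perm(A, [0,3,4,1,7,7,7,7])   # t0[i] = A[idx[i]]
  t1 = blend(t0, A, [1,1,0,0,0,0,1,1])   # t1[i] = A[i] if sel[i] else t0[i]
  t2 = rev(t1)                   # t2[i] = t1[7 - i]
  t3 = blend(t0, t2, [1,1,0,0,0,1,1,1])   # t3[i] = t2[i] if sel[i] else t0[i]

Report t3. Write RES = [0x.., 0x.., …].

RES = [ 0xf0  0x3d  0xda  0xbe  0xf0  0xda  0xbe  0x52 ]

→ t0 |52|0b|da|be|f0|f0|f0|f0|
→ t1 |52|be|da|be|f0|f0|3d|f0|
→ t2 |f0|3d|f0|f0|be|da|be|52|
→ t3 |f0|3d|da|be|f0|da|be|52|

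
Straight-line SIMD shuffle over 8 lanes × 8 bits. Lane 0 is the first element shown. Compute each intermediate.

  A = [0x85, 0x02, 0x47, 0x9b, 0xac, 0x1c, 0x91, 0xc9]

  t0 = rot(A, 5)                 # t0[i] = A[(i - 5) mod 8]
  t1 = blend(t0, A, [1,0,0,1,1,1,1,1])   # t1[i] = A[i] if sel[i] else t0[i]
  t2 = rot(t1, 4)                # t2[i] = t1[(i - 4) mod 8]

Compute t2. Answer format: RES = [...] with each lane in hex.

t0 = [0x9b, 0xac, 0x1c, 0x91, 0xc9, 0x85, 0x02, 0x47]
t1 = [0x85, 0xac, 0x1c, 0x9b, 0xac, 0x1c, 0x91, 0xc9]
t2 = [0xac, 0x1c, 0x91, 0xc9, 0x85, 0xac, 0x1c, 0x9b]

RES = [0xac, 0x1c, 0x91, 0xc9, 0x85, 0xac, 0x1c, 0x9b]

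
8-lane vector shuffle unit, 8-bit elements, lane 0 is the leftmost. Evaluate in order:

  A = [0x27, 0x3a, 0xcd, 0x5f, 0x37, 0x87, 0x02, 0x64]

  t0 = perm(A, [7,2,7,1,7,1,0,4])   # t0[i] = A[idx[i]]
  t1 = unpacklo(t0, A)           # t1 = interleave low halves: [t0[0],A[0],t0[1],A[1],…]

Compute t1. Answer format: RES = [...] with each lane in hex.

t0 = [0x64, 0xcd, 0x64, 0x3a, 0x64, 0x3a, 0x27, 0x37]
t1 = [0x64, 0x27, 0xcd, 0x3a, 0x64, 0xcd, 0x3a, 0x5f]

RES = [ 0x64  0x27  0xcd  0x3a  0x64  0xcd  0x3a  0x5f ]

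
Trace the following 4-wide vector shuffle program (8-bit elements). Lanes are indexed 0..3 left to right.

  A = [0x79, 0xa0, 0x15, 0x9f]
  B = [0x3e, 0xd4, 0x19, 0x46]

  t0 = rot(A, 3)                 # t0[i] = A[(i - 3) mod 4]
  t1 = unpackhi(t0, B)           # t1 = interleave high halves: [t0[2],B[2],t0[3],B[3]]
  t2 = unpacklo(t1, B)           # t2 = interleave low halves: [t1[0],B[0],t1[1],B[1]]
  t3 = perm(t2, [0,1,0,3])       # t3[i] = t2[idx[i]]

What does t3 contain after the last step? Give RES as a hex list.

→ t0 |a0|15|9f|79|
→ t1 |9f|19|79|46|
→ t2 |9f|3e|19|d4|
→ t3 |9f|3e|9f|d4|

RES = [0x9f, 0x3e, 0x9f, 0xd4]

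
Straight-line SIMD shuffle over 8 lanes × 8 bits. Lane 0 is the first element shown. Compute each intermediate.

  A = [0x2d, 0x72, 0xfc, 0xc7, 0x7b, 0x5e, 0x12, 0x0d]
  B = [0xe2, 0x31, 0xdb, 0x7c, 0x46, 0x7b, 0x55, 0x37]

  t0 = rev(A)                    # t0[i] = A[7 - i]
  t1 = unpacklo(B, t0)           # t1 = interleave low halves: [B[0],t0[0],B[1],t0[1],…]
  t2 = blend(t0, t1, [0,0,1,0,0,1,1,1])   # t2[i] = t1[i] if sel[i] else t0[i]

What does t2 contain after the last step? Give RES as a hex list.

RES = [0x0d, 0x12, 0x31, 0x7b, 0xc7, 0x5e, 0x7c, 0x7b]

→ t0 |0d|12|5e|7b|c7|fc|72|2d|
→ t1 |e2|0d|31|12|db|5e|7c|7b|
→ t2 |0d|12|31|7b|c7|5e|7c|7b|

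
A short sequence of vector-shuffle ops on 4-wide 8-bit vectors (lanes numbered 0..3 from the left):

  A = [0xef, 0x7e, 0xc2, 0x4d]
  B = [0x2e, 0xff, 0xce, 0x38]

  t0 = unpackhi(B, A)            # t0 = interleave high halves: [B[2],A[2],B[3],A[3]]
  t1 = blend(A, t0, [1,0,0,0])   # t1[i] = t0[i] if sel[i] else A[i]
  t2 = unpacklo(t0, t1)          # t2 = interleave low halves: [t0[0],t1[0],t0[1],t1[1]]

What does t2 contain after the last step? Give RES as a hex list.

RES = [ 0xce  0xce  0xc2  0x7e ]

  t0: ce c2 38 4d
  t1: ce 7e c2 4d
  t2: ce ce c2 7e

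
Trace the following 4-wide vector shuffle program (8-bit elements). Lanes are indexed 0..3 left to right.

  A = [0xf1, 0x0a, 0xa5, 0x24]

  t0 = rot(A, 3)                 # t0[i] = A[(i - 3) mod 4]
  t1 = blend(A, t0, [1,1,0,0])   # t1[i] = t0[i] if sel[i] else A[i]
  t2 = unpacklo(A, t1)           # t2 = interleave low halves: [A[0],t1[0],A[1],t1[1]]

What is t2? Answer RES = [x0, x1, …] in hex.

t0 = [0x0a, 0xa5, 0x24, 0xf1]
t1 = [0x0a, 0xa5, 0xa5, 0x24]
t2 = [0xf1, 0x0a, 0x0a, 0xa5]

RES = [0xf1, 0x0a, 0x0a, 0xa5]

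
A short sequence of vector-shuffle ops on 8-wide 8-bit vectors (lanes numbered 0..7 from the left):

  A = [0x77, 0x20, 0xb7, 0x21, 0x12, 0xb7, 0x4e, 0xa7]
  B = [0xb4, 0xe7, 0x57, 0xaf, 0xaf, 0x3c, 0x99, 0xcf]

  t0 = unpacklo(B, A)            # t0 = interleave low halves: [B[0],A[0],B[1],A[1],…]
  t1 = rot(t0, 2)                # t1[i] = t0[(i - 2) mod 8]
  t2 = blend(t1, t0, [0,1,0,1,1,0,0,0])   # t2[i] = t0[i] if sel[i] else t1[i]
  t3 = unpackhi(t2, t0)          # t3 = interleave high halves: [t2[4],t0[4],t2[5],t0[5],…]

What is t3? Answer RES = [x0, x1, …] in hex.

t0 = [0xb4, 0x77, 0xe7, 0x20, 0x57, 0xb7, 0xaf, 0x21]
t1 = [0xaf, 0x21, 0xb4, 0x77, 0xe7, 0x20, 0x57, 0xb7]
t2 = [0xaf, 0x77, 0xb4, 0x20, 0x57, 0x20, 0x57, 0xb7]
t3 = [0x57, 0x57, 0x20, 0xb7, 0x57, 0xaf, 0xb7, 0x21]

RES = [ 0x57  0x57  0x20  0xb7  0x57  0xaf  0xb7  0x21 ]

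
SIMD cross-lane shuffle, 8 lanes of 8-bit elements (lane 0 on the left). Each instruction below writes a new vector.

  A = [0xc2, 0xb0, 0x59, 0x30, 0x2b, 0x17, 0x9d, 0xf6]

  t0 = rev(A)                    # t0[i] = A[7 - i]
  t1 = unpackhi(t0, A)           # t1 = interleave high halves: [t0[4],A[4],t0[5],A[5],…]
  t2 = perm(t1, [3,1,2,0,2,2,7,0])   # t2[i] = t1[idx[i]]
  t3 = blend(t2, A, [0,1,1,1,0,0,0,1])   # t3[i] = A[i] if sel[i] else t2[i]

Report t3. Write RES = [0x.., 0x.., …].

  t0: f6 9d 17 2b 30 59 b0 c2
  t1: 30 2b 59 17 b0 9d c2 f6
  t2: 17 2b 59 30 59 59 f6 30
  t3: 17 b0 59 30 59 59 f6 f6

RES = [ 0x17  0xb0  0x59  0x30  0x59  0x59  0xf6  0xf6 ]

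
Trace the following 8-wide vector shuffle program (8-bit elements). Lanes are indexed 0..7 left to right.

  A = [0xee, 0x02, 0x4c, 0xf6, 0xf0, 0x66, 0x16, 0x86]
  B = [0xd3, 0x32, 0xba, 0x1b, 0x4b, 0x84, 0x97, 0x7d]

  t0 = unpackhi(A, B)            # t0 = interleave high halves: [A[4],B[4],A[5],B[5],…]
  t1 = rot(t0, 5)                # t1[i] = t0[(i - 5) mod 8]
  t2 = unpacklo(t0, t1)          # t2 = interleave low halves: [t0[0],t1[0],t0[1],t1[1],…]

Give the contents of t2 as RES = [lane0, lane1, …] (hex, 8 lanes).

→ t0 |f0|4b|66|84|16|97|86|7d|
→ t1 |84|16|97|86|7d|f0|4b|66|
→ t2 |f0|84|4b|16|66|97|84|86|

RES = [ 0xf0  0x84  0x4b  0x16  0x66  0x97  0x84  0x86 ]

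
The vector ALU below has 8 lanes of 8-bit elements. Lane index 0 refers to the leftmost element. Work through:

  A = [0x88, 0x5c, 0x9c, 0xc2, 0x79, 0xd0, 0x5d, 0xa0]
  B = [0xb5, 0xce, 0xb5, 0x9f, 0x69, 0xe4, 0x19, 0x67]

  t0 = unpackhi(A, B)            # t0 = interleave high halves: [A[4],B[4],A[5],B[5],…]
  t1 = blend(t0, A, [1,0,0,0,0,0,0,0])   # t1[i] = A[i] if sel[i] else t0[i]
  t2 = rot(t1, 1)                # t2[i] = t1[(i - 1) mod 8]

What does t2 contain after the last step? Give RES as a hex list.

  t0: 79 69 d0 e4 5d 19 a0 67
  t1: 88 69 d0 e4 5d 19 a0 67
  t2: 67 88 69 d0 e4 5d 19 a0

RES = [0x67, 0x88, 0x69, 0xd0, 0xe4, 0x5d, 0x19, 0xa0]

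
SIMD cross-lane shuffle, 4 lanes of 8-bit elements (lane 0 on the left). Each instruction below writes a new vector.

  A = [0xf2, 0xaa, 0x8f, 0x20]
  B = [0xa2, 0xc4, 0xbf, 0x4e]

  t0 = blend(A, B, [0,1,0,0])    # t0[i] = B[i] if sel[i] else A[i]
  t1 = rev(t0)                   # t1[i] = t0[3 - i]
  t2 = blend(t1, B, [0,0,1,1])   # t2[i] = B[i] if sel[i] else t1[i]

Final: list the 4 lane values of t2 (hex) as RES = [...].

  t0: f2 c4 8f 20
  t1: 20 8f c4 f2
  t2: 20 8f bf 4e

RES = [ 0x20  0x8f  0xbf  0x4e ]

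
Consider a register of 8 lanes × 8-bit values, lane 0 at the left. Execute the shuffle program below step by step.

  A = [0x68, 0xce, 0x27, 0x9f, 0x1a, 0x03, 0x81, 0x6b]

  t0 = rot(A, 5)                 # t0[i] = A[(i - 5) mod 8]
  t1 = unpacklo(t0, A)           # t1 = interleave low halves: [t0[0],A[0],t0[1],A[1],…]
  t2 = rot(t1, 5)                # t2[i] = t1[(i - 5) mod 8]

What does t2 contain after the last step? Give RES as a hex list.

→ t0 |9f|1a|03|81|6b|68|ce|27|
→ t1 |9f|68|1a|ce|03|27|81|9f|
→ t2 |ce|03|27|81|9f|9f|68|1a|

RES = [ 0xce  0x03  0x27  0x81  0x9f  0x9f  0x68  0x1a ]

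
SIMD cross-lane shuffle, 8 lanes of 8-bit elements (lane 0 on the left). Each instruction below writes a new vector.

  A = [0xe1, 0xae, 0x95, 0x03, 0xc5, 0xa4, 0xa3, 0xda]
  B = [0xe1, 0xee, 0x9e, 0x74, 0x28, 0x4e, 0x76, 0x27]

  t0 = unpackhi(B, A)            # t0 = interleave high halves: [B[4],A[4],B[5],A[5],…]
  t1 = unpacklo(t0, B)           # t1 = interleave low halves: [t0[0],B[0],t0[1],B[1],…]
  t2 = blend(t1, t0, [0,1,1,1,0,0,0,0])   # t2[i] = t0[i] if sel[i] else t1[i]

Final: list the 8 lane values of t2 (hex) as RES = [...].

RES = [ 0x28  0xc5  0x4e  0xa4  0x4e  0x9e  0xa4  0x74 ]

t0 = [0x28, 0xc5, 0x4e, 0xa4, 0x76, 0xa3, 0x27, 0xda]
t1 = [0x28, 0xe1, 0xc5, 0xee, 0x4e, 0x9e, 0xa4, 0x74]
t2 = [0x28, 0xc5, 0x4e, 0xa4, 0x4e, 0x9e, 0xa4, 0x74]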